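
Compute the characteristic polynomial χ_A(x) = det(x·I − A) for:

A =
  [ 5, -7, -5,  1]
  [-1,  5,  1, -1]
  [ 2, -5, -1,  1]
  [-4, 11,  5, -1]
x^4 - 8*x^3 + 24*x^2 - 32*x + 16

Expanding det(x·I − A) (e.g. by cofactor expansion or by noting that A is similar to its Jordan form J, which has the same characteristic polynomial as A) gives
  χ_A(x) = x^4 - 8*x^3 + 24*x^2 - 32*x + 16
which factors as (x - 2)^4. The eigenvalues (with algebraic multiplicities) are λ = 2 with multiplicity 4.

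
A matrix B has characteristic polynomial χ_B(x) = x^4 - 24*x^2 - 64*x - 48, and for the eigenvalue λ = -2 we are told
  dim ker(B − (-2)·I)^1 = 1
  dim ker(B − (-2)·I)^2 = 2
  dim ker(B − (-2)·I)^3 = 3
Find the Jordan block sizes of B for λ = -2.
Block sizes for λ = -2: [3]

From the dimensions of kernels of powers, the number of Jordan blocks of size at least j is d_j − d_{j−1} where d_j = dim ker(N^j) (with d_0 = 0). Computing the differences gives [1, 1, 1].
The number of blocks of size exactly k is (#blocks of size ≥ k) − (#blocks of size ≥ k + 1), so the partition is: 1 block(s) of size 3.
In nonincreasing order the block sizes are [3].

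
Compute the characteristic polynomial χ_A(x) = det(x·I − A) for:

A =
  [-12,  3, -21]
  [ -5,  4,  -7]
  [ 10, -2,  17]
x^3 - 9*x^2 + 27*x - 27

Expanding det(x·I − A) (e.g. by cofactor expansion or by noting that A is similar to its Jordan form J, which has the same characteristic polynomial as A) gives
  χ_A(x) = x^3 - 9*x^2 + 27*x - 27
which factors as (x - 3)^3. The eigenvalues (with algebraic multiplicities) are λ = 3 with multiplicity 3.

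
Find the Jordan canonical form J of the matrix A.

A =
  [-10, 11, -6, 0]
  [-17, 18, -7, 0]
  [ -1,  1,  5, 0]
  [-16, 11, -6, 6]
J_1(1) ⊕ J_2(6) ⊕ J_1(6)

The characteristic polynomial is
  det(x·I − A) = x^4 - 19*x^3 + 126*x^2 - 324*x + 216 = (x - 6)^3*(x - 1)

Eigenvalues and multiplicities (the geometric multiplicity of λ is n − rank(A − λI), which equals the number of Jordan blocks for λ):
  λ = 1: algebraic multiplicity = 1, geometric multiplicity = 1
  λ = 6: algebraic multiplicity = 3, geometric multiplicity = 2

Determining the block sizes for each eigenvalue:
  λ = 1: one block (gm = 1), so the single block has size am = 1 → block sizes [1]
  λ = 6: 2 blocks summing to 3 forces exactly one block of size 2 and the rest size 1 → block sizes [2, 1]

Assembling the blocks gives a Jordan form
J =
  [1, 0, 0, 0]
  [0, 6, 1, 0]
  [0, 0, 6, 0]
  [0, 0, 0, 6]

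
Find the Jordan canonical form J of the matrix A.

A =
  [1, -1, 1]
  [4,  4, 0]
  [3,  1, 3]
J_2(2) ⊕ J_1(4)

The characteristic polynomial is
  det(x·I − A) = x^3 - 8*x^2 + 20*x - 16 = (x - 4)*(x - 2)^2

Eigenvalues and multiplicities (the geometric multiplicity of λ is n − rank(A − λI), which equals the number of Jordan blocks for λ):
  λ = 2: algebraic multiplicity = 2, geometric multiplicity = 1
  λ = 4: algebraic multiplicity = 1, geometric multiplicity = 1

Determining the block sizes for each eigenvalue:
  λ = 2: one block (gm = 1), so the single block has size am = 2 → block sizes [2]
  λ = 4: one block (gm = 1), so the single block has size am = 1 → block sizes [1]

Assembling the blocks gives a Jordan form
J =
  [2, 1, 0]
  [0, 2, 0]
  [0, 0, 4]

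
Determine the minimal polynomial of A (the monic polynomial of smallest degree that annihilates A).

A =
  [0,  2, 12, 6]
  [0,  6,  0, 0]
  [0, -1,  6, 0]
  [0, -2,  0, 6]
x^3 - 12*x^2 + 36*x

The characteristic polynomial is χ_A(x) = x*(x - 6)^3, so the eigenvalues are known. The minimal polynomial is
  m_A(x) = Π_λ (x − λ)^{k_λ}
where k_λ is the size of the *largest* Jordan block for λ (equivalently, the smallest k with (A − λI)^k v = 0 for every generalised eigenvector v of λ).

  λ = 0: largest Jordan block has size 1, contributing (x − 0)
  λ = 6: largest Jordan block has size 2, contributing (x − 6)^2

So m_A(x) = x*(x - 6)^2 = x^3 - 12*x^2 + 36*x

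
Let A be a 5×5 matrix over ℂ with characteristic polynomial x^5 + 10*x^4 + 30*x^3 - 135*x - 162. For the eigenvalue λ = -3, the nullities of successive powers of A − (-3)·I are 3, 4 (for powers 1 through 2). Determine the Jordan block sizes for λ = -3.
Block sizes for λ = -3: [2, 1, 1]

From the dimensions of kernels of powers, the number of Jordan blocks of size at least j is d_j − d_{j−1} where d_j = dim ker(N^j) (with d_0 = 0). Computing the differences gives [3, 1].
The number of blocks of size exactly k is (#blocks of size ≥ k) − (#blocks of size ≥ k + 1), so the partition is: 2 block(s) of size 1, 1 block(s) of size 2.
In nonincreasing order the block sizes are [2, 1, 1].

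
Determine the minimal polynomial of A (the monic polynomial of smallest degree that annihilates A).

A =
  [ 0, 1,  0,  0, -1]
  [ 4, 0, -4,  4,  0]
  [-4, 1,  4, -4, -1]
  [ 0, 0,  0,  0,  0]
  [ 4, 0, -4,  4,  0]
x^3 - 4*x^2

The characteristic polynomial is χ_A(x) = x^4*(x - 4), so the eigenvalues are known. The minimal polynomial is
  m_A(x) = Π_λ (x − λ)^{k_λ}
where k_λ is the size of the *largest* Jordan block for λ (equivalently, the smallest k with (A − λI)^k v = 0 for every generalised eigenvector v of λ).

  λ = 0: largest Jordan block has size 2, contributing (x − 0)^2
  λ = 4: largest Jordan block has size 1, contributing (x − 4)

So m_A(x) = x^2*(x - 4) = x^3 - 4*x^2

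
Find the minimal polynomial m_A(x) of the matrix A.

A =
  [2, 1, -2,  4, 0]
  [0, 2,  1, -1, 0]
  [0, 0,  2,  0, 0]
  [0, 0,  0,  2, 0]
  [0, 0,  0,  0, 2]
x^3 - 6*x^2 + 12*x - 8

The characteristic polynomial is χ_A(x) = (x - 2)^5, so the eigenvalues are known. The minimal polynomial is
  m_A(x) = Π_λ (x − λ)^{k_λ}
where k_λ is the size of the *largest* Jordan block for λ (equivalently, the smallest k with (A − λI)^k v = 0 for every generalised eigenvector v of λ).

  λ = 2: largest Jordan block has size 3, contributing (x − 2)^3

So m_A(x) = (x - 2)^3 = x^3 - 6*x^2 + 12*x - 8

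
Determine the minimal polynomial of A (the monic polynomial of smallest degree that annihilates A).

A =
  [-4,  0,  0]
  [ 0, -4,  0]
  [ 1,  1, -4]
x^2 + 8*x + 16

The characteristic polynomial is χ_A(x) = (x + 4)^3, so the eigenvalues are known. The minimal polynomial is
  m_A(x) = Π_λ (x − λ)^{k_λ}
where k_λ is the size of the *largest* Jordan block for λ (equivalently, the smallest k with (A − λI)^k v = 0 for every generalised eigenvector v of λ).

  λ = -4: largest Jordan block has size 2, contributing (x + 4)^2

So m_A(x) = (x + 4)^2 = x^2 + 8*x + 16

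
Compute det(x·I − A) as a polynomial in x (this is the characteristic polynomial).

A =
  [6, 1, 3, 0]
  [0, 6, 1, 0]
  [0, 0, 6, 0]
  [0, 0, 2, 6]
x^4 - 24*x^3 + 216*x^2 - 864*x + 1296

Expanding det(x·I − A) (e.g. by cofactor expansion or by noting that A is similar to its Jordan form J, which has the same characteristic polynomial as A) gives
  χ_A(x) = x^4 - 24*x^3 + 216*x^2 - 864*x + 1296
which factors as (x - 6)^4. The eigenvalues (with algebraic multiplicities) are λ = 6 with multiplicity 4.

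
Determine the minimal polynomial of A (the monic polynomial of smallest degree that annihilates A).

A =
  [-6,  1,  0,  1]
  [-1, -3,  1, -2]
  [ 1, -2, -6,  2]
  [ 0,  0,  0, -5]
x^3 + 15*x^2 + 75*x + 125

The characteristic polynomial is χ_A(x) = (x + 5)^4, so the eigenvalues are known. The minimal polynomial is
  m_A(x) = Π_λ (x − λ)^{k_λ}
where k_λ is the size of the *largest* Jordan block for λ (equivalently, the smallest k with (A − λI)^k v = 0 for every generalised eigenvector v of λ).

  λ = -5: largest Jordan block has size 3, contributing (x + 5)^3

So m_A(x) = (x + 5)^3 = x^3 + 15*x^2 + 75*x + 125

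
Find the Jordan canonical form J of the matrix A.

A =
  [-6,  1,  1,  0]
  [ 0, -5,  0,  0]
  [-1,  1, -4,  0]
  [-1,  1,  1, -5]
J_2(-5) ⊕ J_1(-5) ⊕ J_1(-5)

The characteristic polynomial is
  det(x·I − A) = x^4 + 20*x^3 + 150*x^2 + 500*x + 625 = (x + 5)^4

Eigenvalues and multiplicities (the geometric multiplicity of λ is n − rank(A − λI), which equals the number of Jordan blocks for λ):
  λ = -5: algebraic multiplicity = 4, geometric multiplicity = 3

Determining the block sizes for each eigenvalue:
  λ = -5: 3 blocks summing to 4 forces exactly one block of size 2 and the rest size 1 → block sizes [2, 1, 1]

Assembling the blocks gives a Jordan form
J =
  [-5,  1,  0,  0]
  [ 0, -5,  0,  0]
  [ 0,  0, -5,  0]
  [ 0,  0,  0, -5]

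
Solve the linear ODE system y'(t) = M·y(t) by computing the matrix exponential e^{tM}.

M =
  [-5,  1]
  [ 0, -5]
e^{tM} =
  [exp(-5*t), t*exp(-5*t)]
  [0, exp(-5*t)]

Strategy: write M = P · J · P⁻¹ where J is a Jordan canonical form, so e^{tM} = P · e^{tJ} · P⁻¹, and e^{tJ} can be computed block-by-block.

M has Jordan form
J =
  [-5,  1]
  [ 0, -5]
(up to reordering of blocks).

Per-block formulas:
  For a 2×2 Jordan block J_2(-5): exp(t · J_2(-5)) = e^(-5t)·(I + t·N), where N is the 2×2 nilpotent shift.

After assembling e^{tJ} and conjugating by P, we get:

e^{tM} =
  [exp(-5*t), t*exp(-5*t)]
  [0, exp(-5*t)]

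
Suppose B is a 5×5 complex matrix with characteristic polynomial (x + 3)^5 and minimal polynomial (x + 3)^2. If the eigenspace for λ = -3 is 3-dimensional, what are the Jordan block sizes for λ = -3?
Block sizes for λ = -3: [2, 2, 1]

Step 1 — from the characteristic polynomial, algebraic multiplicity of λ = -3 is 5. From dim ker(B − (-3)·I) = 3, there are exactly 3 Jordan blocks for λ = -3.
Step 2 — from the minimal polynomial, the factor (x + 3)^2 tells us the largest block for λ = -3 has size 2.
Step 3 — with total size 5, 3 blocks, and largest block 2, the block sizes (in nonincreasing order) are [2, 2, 1].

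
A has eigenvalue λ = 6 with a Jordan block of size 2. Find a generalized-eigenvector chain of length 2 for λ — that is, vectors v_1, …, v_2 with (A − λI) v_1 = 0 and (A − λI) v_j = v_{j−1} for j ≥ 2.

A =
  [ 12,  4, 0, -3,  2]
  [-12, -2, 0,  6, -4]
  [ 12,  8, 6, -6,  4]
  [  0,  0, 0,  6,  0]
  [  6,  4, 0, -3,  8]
A Jordan chain for λ = 6 of length 2:
v_1 = (6, -12, 12, 0, 6)ᵀ
v_2 = (1, 0, 0, 0, 0)ᵀ

Let N = A − (6)·I. We want v_2 with N^2 v_2 = 0 but N^1 v_2 ≠ 0; then v_{j-1} := N · v_j for j = 2, …, 2.

Pick v_2 = (1, 0, 0, 0, 0)ᵀ.
Then v_1 = N · v_2 = (6, -12, 12, 0, 6)ᵀ.

Sanity check: (A − (6)·I) v_1 = (0, 0, 0, 0, 0)ᵀ = 0. ✓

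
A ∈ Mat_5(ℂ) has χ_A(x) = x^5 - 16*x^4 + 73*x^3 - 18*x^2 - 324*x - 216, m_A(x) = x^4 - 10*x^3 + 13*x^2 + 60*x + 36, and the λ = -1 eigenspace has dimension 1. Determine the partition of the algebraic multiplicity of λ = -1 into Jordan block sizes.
Block sizes for λ = -1: [2]

Step 1 — from the characteristic polynomial, algebraic multiplicity of λ = -1 is 2. From dim ker(A − (-1)·I) = 1, there are exactly 1 Jordan blocks for λ = -1.
Step 2 — from the minimal polynomial, the factor (x + 1)^2 tells us the largest block for λ = -1 has size 2.
Step 3 — with total size 2, 1 blocks, and largest block 2, the block sizes (in nonincreasing order) are [2].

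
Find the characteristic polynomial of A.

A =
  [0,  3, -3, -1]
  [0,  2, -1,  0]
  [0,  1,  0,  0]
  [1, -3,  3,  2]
x^4 - 4*x^3 + 6*x^2 - 4*x + 1

Expanding det(x·I − A) (e.g. by cofactor expansion or by noting that A is similar to its Jordan form J, which has the same characteristic polynomial as A) gives
  χ_A(x) = x^4 - 4*x^3 + 6*x^2 - 4*x + 1
which factors as (x - 1)^4. The eigenvalues (with algebraic multiplicities) are λ = 1 with multiplicity 4.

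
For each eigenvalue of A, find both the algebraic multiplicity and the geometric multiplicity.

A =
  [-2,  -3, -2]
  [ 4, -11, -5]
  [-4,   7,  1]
λ = -4: alg = 3, geom = 1

Step 1 — factor the characteristic polynomial to read off the algebraic multiplicities:
  χ_A(x) = (x + 4)^3

Step 2 — compute geometric multiplicities via the rank-nullity identity g(λ) = n − rank(A − λI):
  rank(A − (-4)·I) = 2, so dim ker(A − (-4)·I) = n − 2 = 1

Summary:
  λ = -4: algebraic multiplicity = 3, geometric multiplicity = 1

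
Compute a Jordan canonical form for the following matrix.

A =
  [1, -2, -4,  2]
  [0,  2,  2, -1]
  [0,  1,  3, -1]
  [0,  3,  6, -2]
J_2(1) ⊕ J_1(1) ⊕ J_1(1)

The characteristic polynomial is
  det(x·I − A) = x^4 - 4*x^3 + 6*x^2 - 4*x + 1 = (x - 1)^4

Eigenvalues and multiplicities (the geometric multiplicity of λ is n − rank(A − λI), which equals the number of Jordan blocks for λ):
  λ = 1: algebraic multiplicity = 4, geometric multiplicity = 3

Determining the block sizes for each eigenvalue:
  λ = 1: 3 blocks summing to 4 forces exactly one block of size 2 and the rest size 1 → block sizes [2, 1, 1]

Assembling the blocks gives a Jordan form
J =
  [1, 1, 0, 0]
  [0, 1, 0, 0]
  [0, 0, 1, 0]
  [0, 0, 0, 1]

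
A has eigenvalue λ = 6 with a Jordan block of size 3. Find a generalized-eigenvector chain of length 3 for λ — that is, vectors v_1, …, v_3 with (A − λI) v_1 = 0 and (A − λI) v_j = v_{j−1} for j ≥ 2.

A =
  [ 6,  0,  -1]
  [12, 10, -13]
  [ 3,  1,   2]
A Jordan chain for λ = 6 of length 3:
v_1 = (-3, 9, 0)ᵀ
v_2 = (0, 12, 3)ᵀ
v_3 = (1, 0, 0)ᵀ

Let N = A − (6)·I. We want v_3 with N^3 v_3 = 0 but N^2 v_3 ≠ 0; then v_{j-1} := N · v_j for j = 3, …, 2.

Pick v_3 = (1, 0, 0)ᵀ.
Then v_2 = N · v_3 = (0, 12, 3)ᵀ.
Then v_1 = N · v_2 = (-3, 9, 0)ᵀ.

Sanity check: (A − (6)·I) v_1 = (0, 0, 0)ᵀ = 0. ✓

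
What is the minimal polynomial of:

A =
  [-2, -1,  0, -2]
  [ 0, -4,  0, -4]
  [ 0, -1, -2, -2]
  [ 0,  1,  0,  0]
x^2 + 4*x + 4

The characteristic polynomial is χ_A(x) = (x + 2)^4, so the eigenvalues are known. The minimal polynomial is
  m_A(x) = Π_λ (x − λ)^{k_λ}
where k_λ is the size of the *largest* Jordan block for λ (equivalently, the smallest k with (A − λI)^k v = 0 for every generalised eigenvector v of λ).

  λ = -2: largest Jordan block has size 2, contributing (x + 2)^2

So m_A(x) = (x + 2)^2 = x^2 + 4*x + 4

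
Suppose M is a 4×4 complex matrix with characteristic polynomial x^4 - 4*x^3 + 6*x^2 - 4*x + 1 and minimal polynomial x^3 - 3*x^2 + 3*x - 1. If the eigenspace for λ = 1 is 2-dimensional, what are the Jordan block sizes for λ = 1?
Block sizes for λ = 1: [3, 1]

Step 1 — from the characteristic polynomial, algebraic multiplicity of λ = 1 is 4. From dim ker(M − (1)·I) = 2, there are exactly 2 Jordan blocks for λ = 1.
Step 2 — from the minimal polynomial, the factor (x − 1)^3 tells us the largest block for λ = 1 has size 3.
Step 3 — with total size 4, 2 blocks, and largest block 3, the block sizes (in nonincreasing order) are [3, 1].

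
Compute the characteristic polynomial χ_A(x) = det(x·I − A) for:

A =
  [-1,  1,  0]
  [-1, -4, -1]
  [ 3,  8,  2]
x^3 + 3*x^2 + 3*x + 1

Expanding det(x·I − A) (e.g. by cofactor expansion or by noting that A is similar to its Jordan form J, which has the same characteristic polynomial as A) gives
  χ_A(x) = x^3 + 3*x^2 + 3*x + 1
which factors as (x + 1)^3. The eigenvalues (with algebraic multiplicities) are λ = -1 with multiplicity 3.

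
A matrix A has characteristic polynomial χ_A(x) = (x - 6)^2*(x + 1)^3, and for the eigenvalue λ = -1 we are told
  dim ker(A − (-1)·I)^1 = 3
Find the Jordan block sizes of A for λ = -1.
Block sizes for λ = -1: [1, 1, 1]

From the dimensions of kernels of powers, the number of Jordan blocks of size at least j is d_j − d_{j−1} where d_j = dim ker(N^j) (with d_0 = 0). Computing the differences gives [3].
The number of blocks of size exactly k is (#blocks of size ≥ k) − (#blocks of size ≥ k + 1), so the partition is: 3 block(s) of size 1.
In nonincreasing order the block sizes are [1, 1, 1].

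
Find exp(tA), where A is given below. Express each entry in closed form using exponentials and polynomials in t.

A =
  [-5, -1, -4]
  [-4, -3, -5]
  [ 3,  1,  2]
e^{tA} =
  [t^2*exp(-2*t)/2 - 3*t*exp(-2*t) + exp(-2*t), -t*exp(-2*t), t^2*exp(-2*t)/2 - 4*t*exp(-2*t)]
  [t^2*exp(-2*t)/2 - 4*t*exp(-2*t), -t*exp(-2*t) + exp(-2*t), t^2*exp(-2*t)/2 - 5*t*exp(-2*t)]
  [-t^2*exp(-2*t)/2 + 3*t*exp(-2*t), t*exp(-2*t), -t^2*exp(-2*t)/2 + 4*t*exp(-2*t) + exp(-2*t)]

Strategy: write A = P · J · P⁻¹ where J is a Jordan canonical form, so e^{tA} = P · e^{tJ} · P⁻¹, and e^{tJ} can be computed block-by-block.

A has Jordan form
J =
  [-2,  1,  0]
  [ 0, -2,  1]
  [ 0,  0, -2]
(up to reordering of blocks).

Per-block formulas:
  For a 3×3 Jordan block J_3(-2): exp(t · J_3(-2)) = e^(-2t)·(I + t·N + (t^2/2)·N^2), where N is the 3×3 nilpotent shift.

After assembling e^{tJ} and conjugating by P, we get:

e^{tA} =
  [t^2*exp(-2*t)/2 - 3*t*exp(-2*t) + exp(-2*t), -t*exp(-2*t), t^2*exp(-2*t)/2 - 4*t*exp(-2*t)]
  [t^2*exp(-2*t)/2 - 4*t*exp(-2*t), -t*exp(-2*t) + exp(-2*t), t^2*exp(-2*t)/2 - 5*t*exp(-2*t)]
  [-t^2*exp(-2*t)/2 + 3*t*exp(-2*t), t*exp(-2*t), -t^2*exp(-2*t)/2 + 4*t*exp(-2*t) + exp(-2*t)]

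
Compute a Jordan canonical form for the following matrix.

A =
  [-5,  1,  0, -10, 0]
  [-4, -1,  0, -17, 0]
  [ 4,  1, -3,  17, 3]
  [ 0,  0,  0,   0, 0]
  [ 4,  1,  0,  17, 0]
J_2(-3) ⊕ J_1(-3) ⊕ J_1(0) ⊕ J_1(0)

The characteristic polynomial is
  det(x·I − A) = x^5 + 9*x^4 + 27*x^3 + 27*x^2 = x^2*(x + 3)^3

Eigenvalues and multiplicities (the geometric multiplicity of λ is n − rank(A − λI), which equals the number of Jordan blocks for λ):
  λ = -3: algebraic multiplicity = 3, geometric multiplicity = 2
  λ = 0: algebraic multiplicity = 2, geometric multiplicity = 2

Determining the block sizes for each eigenvalue:
  λ = -3: 2 blocks summing to 3 forces exactly one block of size 2 and the rest size 1 → block sizes [2, 1]
  λ = 0: gm = am = 2, so every block has size 1 → block sizes [1, 1]

Assembling the blocks gives a Jordan form
J =
  [-3,  1,  0, 0, 0]
  [ 0, -3,  0, 0, 0]
  [ 0,  0, -3, 0, 0]
  [ 0,  0,  0, 0, 0]
  [ 0,  0,  0, 0, 0]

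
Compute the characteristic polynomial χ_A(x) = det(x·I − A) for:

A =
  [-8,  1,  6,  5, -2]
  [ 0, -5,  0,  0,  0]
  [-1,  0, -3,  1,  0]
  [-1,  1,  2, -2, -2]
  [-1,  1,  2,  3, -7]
x^5 + 25*x^4 + 250*x^3 + 1250*x^2 + 3125*x + 3125

Expanding det(x·I − A) (e.g. by cofactor expansion or by noting that A is similar to its Jordan form J, which has the same characteristic polynomial as A) gives
  χ_A(x) = x^5 + 25*x^4 + 250*x^3 + 1250*x^2 + 3125*x + 3125
which factors as (x + 5)^5. The eigenvalues (with algebraic multiplicities) are λ = -5 with multiplicity 5.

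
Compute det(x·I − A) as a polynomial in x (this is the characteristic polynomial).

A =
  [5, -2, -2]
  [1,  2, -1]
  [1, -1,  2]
x^3 - 9*x^2 + 27*x - 27

Expanding det(x·I − A) (e.g. by cofactor expansion or by noting that A is similar to its Jordan form J, which has the same characteristic polynomial as A) gives
  χ_A(x) = x^3 - 9*x^2 + 27*x - 27
which factors as (x - 3)^3. The eigenvalues (with algebraic multiplicities) are λ = 3 with multiplicity 3.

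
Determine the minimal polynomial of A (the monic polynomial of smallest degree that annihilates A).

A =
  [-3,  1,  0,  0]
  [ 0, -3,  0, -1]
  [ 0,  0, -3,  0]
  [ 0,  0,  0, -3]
x^3 + 9*x^2 + 27*x + 27

The characteristic polynomial is χ_A(x) = (x + 3)^4, so the eigenvalues are known. The minimal polynomial is
  m_A(x) = Π_λ (x − λ)^{k_λ}
where k_λ is the size of the *largest* Jordan block for λ (equivalently, the smallest k with (A − λI)^k v = 0 for every generalised eigenvector v of λ).

  λ = -3: largest Jordan block has size 3, contributing (x + 3)^3

So m_A(x) = (x + 3)^3 = x^3 + 9*x^2 + 27*x + 27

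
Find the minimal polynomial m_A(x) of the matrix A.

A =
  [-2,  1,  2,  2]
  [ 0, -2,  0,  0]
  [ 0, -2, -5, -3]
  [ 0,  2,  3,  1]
x^2 + 4*x + 4

The characteristic polynomial is χ_A(x) = (x + 2)^4, so the eigenvalues are known. The minimal polynomial is
  m_A(x) = Π_λ (x − λ)^{k_λ}
where k_λ is the size of the *largest* Jordan block for λ (equivalently, the smallest k with (A − λI)^k v = 0 for every generalised eigenvector v of λ).

  λ = -2: largest Jordan block has size 2, contributing (x + 2)^2

So m_A(x) = (x + 2)^2 = x^2 + 4*x + 4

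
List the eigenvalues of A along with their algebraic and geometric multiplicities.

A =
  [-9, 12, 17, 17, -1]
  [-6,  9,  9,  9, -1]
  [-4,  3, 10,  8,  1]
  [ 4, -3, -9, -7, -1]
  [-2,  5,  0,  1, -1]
λ = -3: alg = 1, geom = 1; λ = 1: alg = 3, geom = 2; λ = 2: alg = 1, geom = 1

Step 1 — factor the characteristic polynomial to read off the algebraic multiplicities:
  χ_A(x) = (x - 2)*(x - 1)^3*(x + 3)

Step 2 — compute geometric multiplicities via the rank-nullity identity g(λ) = n − rank(A − λI):
  rank(A − (-3)·I) = 4, so dim ker(A − (-3)·I) = n − 4 = 1
  rank(A − (1)·I) = 3, so dim ker(A − (1)·I) = n − 3 = 2
  rank(A − (2)·I) = 4, so dim ker(A − (2)·I) = n − 4 = 1

Summary:
  λ = -3: algebraic multiplicity = 1, geometric multiplicity = 1
  λ = 1: algebraic multiplicity = 3, geometric multiplicity = 2
  λ = 2: algebraic multiplicity = 1, geometric multiplicity = 1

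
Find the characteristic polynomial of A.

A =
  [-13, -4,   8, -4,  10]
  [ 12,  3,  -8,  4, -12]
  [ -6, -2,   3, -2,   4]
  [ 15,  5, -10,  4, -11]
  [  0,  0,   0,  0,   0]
x^5 + 3*x^4 + 3*x^3 + x^2

Expanding det(x·I − A) (e.g. by cofactor expansion or by noting that A is similar to its Jordan form J, which has the same characteristic polynomial as A) gives
  χ_A(x) = x^5 + 3*x^4 + 3*x^3 + x^2
which factors as x^2*(x + 1)^3. The eigenvalues (with algebraic multiplicities) are λ = -1 with multiplicity 3, λ = 0 with multiplicity 2.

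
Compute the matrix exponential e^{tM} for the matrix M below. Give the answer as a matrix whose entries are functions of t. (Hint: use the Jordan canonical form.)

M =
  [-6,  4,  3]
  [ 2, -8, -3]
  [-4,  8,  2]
e^{tM} =
  [-2*t*exp(-4*t) + exp(-4*t), 4*t*exp(-4*t), 3*t*exp(-4*t)]
  [2*t*exp(-4*t), -4*t*exp(-4*t) + exp(-4*t), -3*t*exp(-4*t)]
  [-4*t*exp(-4*t), 8*t*exp(-4*t), 6*t*exp(-4*t) + exp(-4*t)]

Strategy: write M = P · J · P⁻¹ where J is a Jordan canonical form, so e^{tM} = P · e^{tJ} · P⁻¹, and e^{tJ} can be computed block-by-block.

M has Jordan form
J =
  [-4,  1,  0]
  [ 0, -4,  0]
  [ 0,  0, -4]
(up to reordering of blocks).

Per-block formulas:
  For a 2×2 Jordan block J_2(-4): exp(t · J_2(-4)) = e^(-4t)·(I + t·N), where N is the 2×2 nilpotent shift.
  For a 1×1 block at λ = -4: exp(t · [-4]) = [e^(-4t)].

After assembling e^{tJ} and conjugating by P, we get:

e^{tM} =
  [-2*t*exp(-4*t) + exp(-4*t), 4*t*exp(-4*t), 3*t*exp(-4*t)]
  [2*t*exp(-4*t), -4*t*exp(-4*t) + exp(-4*t), -3*t*exp(-4*t)]
  [-4*t*exp(-4*t), 8*t*exp(-4*t), 6*t*exp(-4*t) + exp(-4*t)]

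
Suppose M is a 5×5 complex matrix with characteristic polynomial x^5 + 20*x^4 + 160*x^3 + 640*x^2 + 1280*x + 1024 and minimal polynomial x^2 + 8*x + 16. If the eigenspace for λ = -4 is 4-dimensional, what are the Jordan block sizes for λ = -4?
Block sizes for λ = -4: [2, 1, 1, 1]

Step 1 — from the characteristic polynomial, algebraic multiplicity of λ = -4 is 5. From dim ker(M − (-4)·I) = 4, there are exactly 4 Jordan blocks for λ = -4.
Step 2 — from the minimal polynomial, the factor (x + 4)^2 tells us the largest block for λ = -4 has size 2.
Step 3 — with total size 5, 4 blocks, and largest block 2, the block sizes (in nonincreasing order) are [2, 1, 1, 1].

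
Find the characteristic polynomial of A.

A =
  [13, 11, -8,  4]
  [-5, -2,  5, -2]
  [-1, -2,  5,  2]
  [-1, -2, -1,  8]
x^4 - 24*x^3 + 216*x^2 - 864*x + 1296

Expanding det(x·I − A) (e.g. by cofactor expansion or by noting that A is similar to its Jordan form J, which has the same characteristic polynomial as A) gives
  χ_A(x) = x^4 - 24*x^3 + 216*x^2 - 864*x + 1296
which factors as (x - 6)^4. The eigenvalues (with algebraic multiplicities) are λ = 6 with multiplicity 4.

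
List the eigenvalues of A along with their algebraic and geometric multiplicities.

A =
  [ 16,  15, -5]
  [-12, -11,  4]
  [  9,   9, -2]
λ = 1: alg = 3, geom = 2

Step 1 — factor the characteristic polynomial to read off the algebraic multiplicities:
  χ_A(x) = (x - 1)^3

Step 2 — compute geometric multiplicities via the rank-nullity identity g(λ) = n − rank(A − λI):
  rank(A − (1)·I) = 1, so dim ker(A − (1)·I) = n − 1 = 2

Summary:
  λ = 1: algebraic multiplicity = 3, geometric multiplicity = 2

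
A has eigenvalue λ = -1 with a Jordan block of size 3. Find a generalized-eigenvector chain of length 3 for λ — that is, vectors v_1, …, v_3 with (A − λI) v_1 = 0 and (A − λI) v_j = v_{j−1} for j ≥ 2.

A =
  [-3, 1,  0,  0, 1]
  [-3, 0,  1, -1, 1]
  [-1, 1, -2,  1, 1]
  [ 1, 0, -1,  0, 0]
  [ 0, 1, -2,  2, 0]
A Jordan chain for λ = -1 of length 3:
v_1 = (1, 1, 1, 0, 1)ᵀ
v_2 = (-2, -3, -1, 1, 0)ᵀ
v_3 = (1, 0, 0, 0, 0)ᵀ

Let N = A − (-1)·I. We want v_3 with N^3 v_3 = 0 but N^2 v_3 ≠ 0; then v_{j-1} := N · v_j for j = 3, …, 2.

Pick v_3 = (1, 0, 0, 0, 0)ᵀ.
Then v_2 = N · v_3 = (-2, -3, -1, 1, 0)ᵀ.
Then v_1 = N · v_2 = (1, 1, 1, 0, 1)ᵀ.

Sanity check: (A − (-1)·I) v_1 = (0, 0, 0, 0, 0)ᵀ = 0. ✓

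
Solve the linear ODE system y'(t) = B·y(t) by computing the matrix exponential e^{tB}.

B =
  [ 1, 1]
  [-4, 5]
e^{tB} =
  [-2*t*exp(3*t) + exp(3*t), t*exp(3*t)]
  [-4*t*exp(3*t), 2*t*exp(3*t) + exp(3*t)]

Strategy: write B = P · J · P⁻¹ where J is a Jordan canonical form, so e^{tB} = P · e^{tJ} · P⁻¹, and e^{tJ} can be computed block-by-block.

B has Jordan form
J =
  [3, 1]
  [0, 3]
(up to reordering of blocks).

Per-block formulas:
  For a 2×2 Jordan block J_2(3): exp(t · J_2(3)) = e^(3t)·(I + t·N), where N is the 2×2 nilpotent shift.

After assembling e^{tJ} and conjugating by P, we get:

e^{tB} =
  [-2*t*exp(3*t) + exp(3*t), t*exp(3*t)]
  [-4*t*exp(3*t), 2*t*exp(3*t) + exp(3*t)]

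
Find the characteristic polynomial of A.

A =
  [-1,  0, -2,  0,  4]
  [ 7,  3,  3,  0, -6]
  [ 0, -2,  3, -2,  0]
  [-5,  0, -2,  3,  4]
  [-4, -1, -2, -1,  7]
x^5 - 15*x^4 + 90*x^3 - 270*x^2 + 405*x - 243

Expanding det(x·I − A) (e.g. by cofactor expansion or by noting that A is similar to its Jordan form J, which has the same characteristic polynomial as A) gives
  χ_A(x) = x^5 - 15*x^4 + 90*x^3 - 270*x^2 + 405*x - 243
which factors as (x - 3)^5. The eigenvalues (with algebraic multiplicities) are λ = 3 with multiplicity 5.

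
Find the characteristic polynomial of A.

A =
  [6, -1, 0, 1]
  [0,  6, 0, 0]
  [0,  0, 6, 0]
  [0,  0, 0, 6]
x^4 - 24*x^3 + 216*x^2 - 864*x + 1296

Expanding det(x·I − A) (e.g. by cofactor expansion or by noting that A is similar to its Jordan form J, which has the same characteristic polynomial as A) gives
  χ_A(x) = x^4 - 24*x^3 + 216*x^2 - 864*x + 1296
which factors as (x - 6)^4. The eigenvalues (with algebraic multiplicities) are λ = 6 with multiplicity 4.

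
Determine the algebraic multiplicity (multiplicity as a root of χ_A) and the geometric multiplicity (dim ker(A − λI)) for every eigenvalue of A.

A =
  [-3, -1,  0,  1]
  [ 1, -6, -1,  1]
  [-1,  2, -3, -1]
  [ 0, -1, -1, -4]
λ = -4: alg = 4, geom = 2

Step 1 — factor the characteristic polynomial to read off the algebraic multiplicities:
  χ_A(x) = (x + 4)^4

Step 2 — compute geometric multiplicities via the rank-nullity identity g(λ) = n − rank(A − λI):
  rank(A − (-4)·I) = 2, so dim ker(A − (-4)·I) = n − 2 = 2

Summary:
  λ = -4: algebraic multiplicity = 4, geometric multiplicity = 2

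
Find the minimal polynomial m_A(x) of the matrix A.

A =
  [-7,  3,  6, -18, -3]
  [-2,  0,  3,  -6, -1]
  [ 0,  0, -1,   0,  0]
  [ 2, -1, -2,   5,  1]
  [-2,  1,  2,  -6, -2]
x^3 + 3*x^2 + 3*x + 1

The characteristic polynomial is χ_A(x) = (x + 1)^5, so the eigenvalues are known. The minimal polynomial is
  m_A(x) = Π_λ (x − λ)^{k_λ}
where k_λ is the size of the *largest* Jordan block for λ (equivalently, the smallest k with (A − λI)^k v = 0 for every generalised eigenvector v of λ).

  λ = -1: largest Jordan block has size 3, contributing (x + 1)^3

So m_A(x) = (x + 1)^3 = x^3 + 3*x^2 + 3*x + 1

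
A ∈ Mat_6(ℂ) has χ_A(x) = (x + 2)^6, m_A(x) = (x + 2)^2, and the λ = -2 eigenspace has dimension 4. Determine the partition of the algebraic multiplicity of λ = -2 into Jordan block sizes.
Block sizes for λ = -2: [2, 2, 1, 1]

Step 1 — from the characteristic polynomial, algebraic multiplicity of λ = -2 is 6. From dim ker(A − (-2)·I) = 4, there are exactly 4 Jordan blocks for λ = -2.
Step 2 — from the minimal polynomial, the factor (x + 2)^2 tells us the largest block for λ = -2 has size 2.
Step 3 — with total size 6, 4 blocks, and largest block 2, the block sizes (in nonincreasing order) are [2, 2, 1, 1].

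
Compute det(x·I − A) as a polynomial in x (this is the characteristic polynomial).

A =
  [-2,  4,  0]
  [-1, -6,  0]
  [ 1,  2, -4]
x^3 + 12*x^2 + 48*x + 64

Expanding det(x·I − A) (e.g. by cofactor expansion or by noting that A is similar to its Jordan form J, which has the same characteristic polynomial as A) gives
  χ_A(x) = x^3 + 12*x^2 + 48*x + 64
which factors as (x + 4)^3. The eigenvalues (with algebraic multiplicities) are λ = -4 with multiplicity 3.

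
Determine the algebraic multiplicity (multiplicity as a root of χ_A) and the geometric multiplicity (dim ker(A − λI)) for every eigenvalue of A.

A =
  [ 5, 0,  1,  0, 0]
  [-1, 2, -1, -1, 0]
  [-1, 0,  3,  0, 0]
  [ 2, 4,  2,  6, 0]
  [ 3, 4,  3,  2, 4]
λ = 4: alg = 5, geom = 3

Step 1 — factor the characteristic polynomial to read off the algebraic multiplicities:
  χ_A(x) = (x - 4)^5

Step 2 — compute geometric multiplicities via the rank-nullity identity g(λ) = n − rank(A − λI):
  rank(A − (4)·I) = 2, so dim ker(A − (4)·I) = n − 2 = 3

Summary:
  λ = 4: algebraic multiplicity = 5, geometric multiplicity = 3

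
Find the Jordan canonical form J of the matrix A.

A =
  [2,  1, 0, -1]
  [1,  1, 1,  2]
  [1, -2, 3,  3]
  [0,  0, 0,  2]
J_3(2) ⊕ J_1(2)

The characteristic polynomial is
  det(x·I − A) = x^4 - 8*x^3 + 24*x^2 - 32*x + 16 = (x - 2)^4

Eigenvalues and multiplicities (the geometric multiplicity of λ is n − rank(A − λI), which equals the number of Jordan blocks for λ):
  λ = 2: algebraic multiplicity = 4, geometric multiplicity = 2

Determining the block sizes for each eigenvalue:
  λ = 2: with am = 4 and gm = 2, the partition is not yet determined (e.g. several partitions of 4 into 2 parts exist). Let N = A − (2)·I. Computing rank(N^1) = 2, rank(N^2) = 1, rank(N^3) = 0; the number of blocks of size ≥ j is rank(N^{j−1}) − rank(N^j), giving [2, 1, 1]. So we have 1 block(s) of size 3, 1 block(s) of size 1 → block sizes [3, 1]

Assembling the blocks gives a Jordan form
J =
  [2, 1, 0, 0]
  [0, 2, 1, 0]
  [0, 0, 2, 0]
  [0, 0, 0, 2]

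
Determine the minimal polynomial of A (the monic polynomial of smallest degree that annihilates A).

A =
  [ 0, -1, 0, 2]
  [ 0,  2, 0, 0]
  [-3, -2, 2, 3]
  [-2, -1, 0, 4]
x^2 - 4*x + 4

The characteristic polynomial is χ_A(x) = (x - 2)^4, so the eigenvalues are known. The minimal polynomial is
  m_A(x) = Π_λ (x − λ)^{k_λ}
where k_λ is the size of the *largest* Jordan block for λ (equivalently, the smallest k with (A − λI)^k v = 0 for every generalised eigenvector v of λ).

  λ = 2: largest Jordan block has size 2, contributing (x − 2)^2

So m_A(x) = (x - 2)^2 = x^2 - 4*x + 4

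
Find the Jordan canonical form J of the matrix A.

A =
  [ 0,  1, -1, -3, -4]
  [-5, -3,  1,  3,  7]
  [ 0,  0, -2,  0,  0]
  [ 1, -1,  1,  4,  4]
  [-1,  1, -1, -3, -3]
J_2(-2) ⊕ J_1(-2) ⊕ J_1(1) ⊕ J_1(1)

The characteristic polynomial is
  det(x·I − A) = x^5 + 4*x^4 + x^3 - 10*x^2 - 4*x + 8 = (x - 1)^2*(x + 2)^3

Eigenvalues and multiplicities (the geometric multiplicity of λ is n − rank(A − λI), which equals the number of Jordan blocks for λ):
  λ = -2: algebraic multiplicity = 3, geometric multiplicity = 2
  λ = 1: algebraic multiplicity = 2, geometric multiplicity = 2

Determining the block sizes for each eigenvalue:
  λ = -2: 2 blocks summing to 3 forces exactly one block of size 2 and the rest size 1 → block sizes [2, 1]
  λ = 1: gm = am = 2, so every block has size 1 → block sizes [1, 1]

Assembling the blocks gives a Jordan form
J =
  [-2,  1,  0, 0, 0]
  [ 0, -2,  0, 0, 0]
  [ 0,  0, -2, 0, 0]
  [ 0,  0,  0, 1, 0]
  [ 0,  0,  0, 0, 1]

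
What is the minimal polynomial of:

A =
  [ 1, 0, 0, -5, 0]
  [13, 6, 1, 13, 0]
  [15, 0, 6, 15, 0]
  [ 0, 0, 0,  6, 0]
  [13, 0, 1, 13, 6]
x^3 - 13*x^2 + 48*x - 36

The characteristic polynomial is χ_A(x) = (x - 6)^4*(x - 1), so the eigenvalues are known. The minimal polynomial is
  m_A(x) = Π_λ (x − λ)^{k_λ}
where k_λ is the size of the *largest* Jordan block for λ (equivalently, the smallest k with (A − λI)^k v = 0 for every generalised eigenvector v of λ).

  λ = 1: largest Jordan block has size 1, contributing (x − 1)
  λ = 6: largest Jordan block has size 2, contributing (x − 6)^2

So m_A(x) = (x - 6)^2*(x - 1) = x^3 - 13*x^2 + 48*x - 36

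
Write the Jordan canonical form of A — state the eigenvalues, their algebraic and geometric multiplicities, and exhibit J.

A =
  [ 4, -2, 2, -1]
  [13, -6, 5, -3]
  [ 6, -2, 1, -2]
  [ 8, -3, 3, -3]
J_3(-1) ⊕ J_1(-1)

The characteristic polynomial is
  det(x·I − A) = x^4 + 4*x^3 + 6*x^2 + 4*x + 1 = (x + 1)^4

Eigenvalues and multiplicities (the geometric multiplicity of λ is n − rank(A − λI), which equals the number of Jordan blocks for λ):
  λ = -1: algebraic multiplicity = 4, geometric multiplicity = 2

Determining the block sizes for each eigenvalue:
  λ = -1: with am = 4 and gm = 2, the partition is not yet determined (e.g. several partitions of 4 into 2 parts exist). Let N = A − (-1)·I. Computing rank(N^1) = 2, rank(N^2) = 1, rank(N^3) = 0; the number of blocks of size ≥ j is rank(N^{j−1}) − rank(N^j), giving [2, 1, 1]. So we have 1 block(s) of size 3, 1 block(s) of size 1 → block sizes [3, 1]

Assembling the blocks gives a Jordan form
J =
  [-1,  1,  0,  0]
  [ 0, -1,  1,  0]
  [ 0,  0, -1,  0]
  [ 0,  0,  0, -1]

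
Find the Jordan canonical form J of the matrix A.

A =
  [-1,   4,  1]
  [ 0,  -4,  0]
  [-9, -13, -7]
J_3(-4)

The characteristic polynomial is
  det(x·I − A) = x^3 + 12*x^2 + 48*x + 64 = (x + 4)^3

Eigenvalues and multiplicities (the geometric multiplicity of λ is n − rank(A − λI), which equals the number of Jordan blocks for λ):
  λ = -4: algebraic multiplicity = 3, geometric multiplicity = 1

Determining the block sizes for each eigenvalue:
  λ = -4: one block (gm = 1), so the single block has size am = 3 → block sizes [3]

Assembling the blocks gives a Jordan form
J =
  [-4,  1,  0]
  [ 0, -4,  1]
  [ 0,  0, -4]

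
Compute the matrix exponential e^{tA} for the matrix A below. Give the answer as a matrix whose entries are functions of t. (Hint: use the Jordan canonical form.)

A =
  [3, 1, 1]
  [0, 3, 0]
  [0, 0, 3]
e^{tA} =
  [exp(3*t), t*exp(3*t), t*exp(3*t)]
  [0, exp(3*t), 0]
  [0, 0, exp(3*t)]

Strategy: write A = P · J · P⁻¹ where J is a Jordan canonical form, so e^{tA} = P · e^{tJ} · P⁻¹, and e^{tJ} can be computed block-by-block.

A has Jordan form
J =
  [3, 1, 0]
  [0, 3, 0]
  [0, 0, 3]
(up to reordering of blocks).

Per-block formulas:
  For a 2×2 Jordan block J_2(3): exp(t · J_2(3)) = e^(3t)·(I + t·N), where N is the 2×2 nilpotent shift.
  For a 1×1 block at λ = 3: exp(t · [3]) = [e^(3t)].

After assembling e^{tJ} and conjugating by P, we get:

e^{tA} =
  [exp(3*t), t*exp(3*t), t*exp(3*t)]
  [0, exp(3*t), 0]
  [0, 0, exp(3*t)]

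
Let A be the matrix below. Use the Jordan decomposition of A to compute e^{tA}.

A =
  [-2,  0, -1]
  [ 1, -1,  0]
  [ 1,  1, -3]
e^{tA} =
  [-t^2*exp(-2*t)/2 + exp(-2*t), -t^2*exp(-2*t)/2, t^2*exp(-2*t)/2 - t*exp(-2*t)]
  [t^2*exp(-2*t)/2 + t*exp(-2*t), t^2*exp(-2*t)/2 + t*exp(-2*t) + exp(-2*t), -t^2*exp(-2*t)/2]
  [t*exp(-2*t), t*exp(-2*t), -t*exp(-2*t) + exp(-2*t)]

Strategy: write A = P · J · P⁻¹ where J is a Jordan canonical form, so e^{tA} = P · e^{tJ} · P⁻¹, and e^{tJ} can be computed block-by-block.

A has Jordan form
J =
  [-2,  1,  0]
  [ 0, -2,  1]
  [ 0,  0, -2]
(up to reordering of blocks).

Per-block formulas:
  For a 3×3 Jordan block J_3(-2): exp(t · J_3(-2)) = e^(-2t)·(I + t·N + (t^2/2)·N^2), where N is the 3×3 nilpotent shift.

After assembling e^{tJ} and conjugating by P, we get:

e^{tA} =
  [-t^2*exp(-2*t)/2 + exp(-2*t), -t^2*exp(-2*t)/2, t^2*exp(-2*t)/2 - t*exp(-2*t)]
  [t^2*exp(-2*t)/2 + t*exp(-2*t), t^2*exp(-2*t)/2 + t*exp(-2*t) + exp(-2*t), -t^2*exp(-2*t)/2]
  [t*exp(-2*t), t*exp(-2*t), -t*exp(-2*t) + exp(-2*t)]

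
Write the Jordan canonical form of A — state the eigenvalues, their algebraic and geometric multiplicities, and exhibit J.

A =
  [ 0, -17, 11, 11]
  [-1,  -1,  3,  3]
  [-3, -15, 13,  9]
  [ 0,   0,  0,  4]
J_3(4) ⊕ J_1(4)

The characteristic polynomial is
  det(x·I − A) = x^4 - 16*x^3 + 96*x^2 - 256*x + 256 = (x - 4)^4

Eigenvalues and multiplicities (the geometric multiplicity of λ is n − rank(A − λI), which equals the number of Jordan blocks for λ):
  λ = 4: algebraic multiplicity = 4, geometric multiplicity = 2

Determining the block sizes for each eigenvalue:
  λ = 4: with am = 4 and gm = 2, the partition is not yet determined (e.g. several partitions of 4 into 2 parts exist). Let N = A − (4)·I. Computing rank(N^1) = 2, rank(N^2) = 1, rank(N^3) = 0; the number of blocks of size ≥ j is rank(N^{j−1}) − rank(N^j), giving [2, 1, 1]. So we have 1 block(s) of size 3, 1 block(s) of size 1 → block sizes [3, 1]

Assembling the blocks gives a Jordan form
J =
  [4, 1, 0, 0]
  [0, 4, 1, 0]
  [0, 0, 4, 0]
  [0, 0, 0, 4]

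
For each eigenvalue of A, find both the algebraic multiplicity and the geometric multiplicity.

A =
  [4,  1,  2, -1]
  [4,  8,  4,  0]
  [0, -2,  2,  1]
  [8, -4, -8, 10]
λ = 6: alg = 4, geom = 2

Step 1 — factor the characteristic polynomial to read off the algebraic multiplicities:
  χ_A(x) = (x - 6)^4

Step 2 — compute geometric multiplicities via the rank-nullity identity g(λ) = n − rank(A − λI):
  rank(A − (6)·I) = 2, so dim ker(A − (6)·I) = n − 2 = 2

Summary:
  λ = 6: algebraic multiplicity = 4, geometric multiplicity = 2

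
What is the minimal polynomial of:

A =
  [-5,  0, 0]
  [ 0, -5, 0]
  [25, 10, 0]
x^2 + 5*x

The characteristic polynomial is χ_A(x) = x*(x + 5)^2, so the eigenvalues are known. The minimal polynomial is
  m_A(x) = Π_λ (x − λ)^{k_λ}
where k_λ is the size of the *largest* Jordan block for λ (equivalently, the smallest k with (A − λI)^k v = 0 for every generalised eigenvector v of λ).

  λ = -5: largest Jordan block has size 1, contributing (x + 5)
  λ = 0: largest Jordan block has size 1, contributing (x − 0)

So m_A(x) = x*(x + 5) = x^2 + 5*x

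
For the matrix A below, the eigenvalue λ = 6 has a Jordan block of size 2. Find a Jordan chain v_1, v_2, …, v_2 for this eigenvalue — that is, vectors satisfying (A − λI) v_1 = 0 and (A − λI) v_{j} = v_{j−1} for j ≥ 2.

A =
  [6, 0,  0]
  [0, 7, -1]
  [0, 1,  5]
A Jordan chain for λ = 6 of length 2:
v_1 = (0, 1, 1)ᵀ
v_2 = (0, 1, 0)ᵀ

Let N = A − (6)·I. We want v_2 with N^2 v_2 = 0 but N^1 v_2 ≠ 0; then v_{j-1} := N · v_j for j = 2, …, 2.

Pick v_2 = (0, 1, 0)ᵀ.
Then v_1 = N · v_2 = (0, 1, 1)ᵀ.

Sanity check: (A − (6)·I) v_1 = (0, 0, 0)ᵀ = 0. ✓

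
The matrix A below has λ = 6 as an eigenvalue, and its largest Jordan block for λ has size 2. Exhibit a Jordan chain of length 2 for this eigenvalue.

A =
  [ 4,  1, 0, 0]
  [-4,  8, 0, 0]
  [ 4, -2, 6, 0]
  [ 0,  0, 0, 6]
A Jordan chain for λ = 6 of length 2:
v_1 = (-2, -4, 4, 0)ᵀ
v_2 = (1, 0, 0, 0)ᵀ

Let N = A − (6)·I. We want v_2 with N^2 v_2 = 0 but N^1 v_2 ≠ 0; then v_{j-1} := N · v_j for j = 2, …, 2.

Pick v_2 = (1, 0, 0, 0)ᵀ.
Then v_1 = N · v_2 = (-2, -4, 4, 0)ᵀ.

Sanity check: (A − (6)·I) v_1 = (0, 0, 0, 0)ᵀ = 0. ✓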